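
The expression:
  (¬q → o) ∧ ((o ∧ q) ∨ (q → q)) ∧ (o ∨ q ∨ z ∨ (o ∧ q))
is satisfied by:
  {q: True, o: True}
  {q: True, o: False}
  {o: True, q: False}


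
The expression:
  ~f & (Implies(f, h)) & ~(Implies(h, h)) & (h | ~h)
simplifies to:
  False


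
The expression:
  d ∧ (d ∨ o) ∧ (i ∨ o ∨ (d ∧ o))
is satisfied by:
  {i: True, o: True, d: True}
  {i: True, d: True, o: False}
  {o: True, d: True, i: False}


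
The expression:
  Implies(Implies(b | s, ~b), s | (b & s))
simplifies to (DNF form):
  b | s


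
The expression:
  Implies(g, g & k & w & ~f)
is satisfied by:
  {w: True, k: True, g: False, f: False}
  {w: True, k: False, g: False, f: False}
  {k: True, f: False, w: False, g: False}
  {f: False, k: False, w: False, g: False}
  {f: True, w: True, k: True, g: False}
  {f: True, w: True, k: False, g: False}
  {f: True, k: True, w: False, g: False}
  {f: True, k: False, w: False, g: False}
  {g: True, w: True, k: True, f: False}


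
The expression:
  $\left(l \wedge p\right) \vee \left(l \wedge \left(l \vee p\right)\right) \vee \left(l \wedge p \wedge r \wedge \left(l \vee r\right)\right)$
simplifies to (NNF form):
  $l$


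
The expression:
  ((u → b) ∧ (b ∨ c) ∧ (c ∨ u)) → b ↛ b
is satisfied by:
  {b: False, c: False, u: False}
  {u: True, b: False, c: False}
  {u: True, c: True, b: False}
  {b: True, c: False, u: False}


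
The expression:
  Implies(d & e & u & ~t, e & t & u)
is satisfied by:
  {t: True, u: False, e: False, d: False}
  {t: False, u: False, e: False, d: False}
  {d: True, t: True, u: False, e: False}
  {d: True, t: False, u: False, e: False}
  {t: True, e: True, d: False, u: False}
  {e: True, d: False, u: False, t: False}
  {d: True, e: True, t: True, u: False}
  {d: True, e: True, t: False, u: False}
  {t: True, u: True, d: False, e: False}
  {u: True, d: False, e: False, t: False}
  {t: True, d: True, u: True, e: False}
  {d: True, u: True, t: False, e: False}
  {t: True, e: True, u: True, d: False}
  {e: True, u: True, d: False, t: False}
  {d: True, e: True, u: True, t: True}


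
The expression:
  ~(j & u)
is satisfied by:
  {u: False, j: False}
  {j: True, u: False}
  {u: True, j: False}


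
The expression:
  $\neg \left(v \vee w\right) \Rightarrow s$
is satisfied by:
  {s: True, v: True, w: True}
  {s: True, v: True, w: False}
  {s: True, w: True, v: False}
  {s: True, w: False, v: False}
  {v: True, w: True, s: False}
  {v: True, w: False, s: False}
  {w: True, v: False, s: False}


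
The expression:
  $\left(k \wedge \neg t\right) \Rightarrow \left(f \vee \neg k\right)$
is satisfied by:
  {t: True, f: True, k: False}
  {t: True, f: False, k: False}
  {f: True, t: False, k: False}
  {t: False, f: False, k: False}
  {t: True, k: True, f: True}
  {t: True, k: True, f: False}
  {k: True, f: True, t: False}


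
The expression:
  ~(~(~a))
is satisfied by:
  {a: False}


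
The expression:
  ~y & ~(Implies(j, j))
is never true.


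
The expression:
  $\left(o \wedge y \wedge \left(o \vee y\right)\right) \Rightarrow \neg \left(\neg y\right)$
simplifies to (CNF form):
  $\text{True}$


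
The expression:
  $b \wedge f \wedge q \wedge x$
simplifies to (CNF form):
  $b \wedge f \wedge q \wedge x$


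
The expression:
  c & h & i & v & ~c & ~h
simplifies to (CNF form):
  False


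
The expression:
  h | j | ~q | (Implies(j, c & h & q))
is always true.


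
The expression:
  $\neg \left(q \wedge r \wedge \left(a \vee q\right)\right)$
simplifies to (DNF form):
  $\neg q \vee \neg r$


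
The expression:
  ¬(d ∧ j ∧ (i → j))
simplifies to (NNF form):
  ¬d ∨ ¬j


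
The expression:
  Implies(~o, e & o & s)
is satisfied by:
  {o: True}


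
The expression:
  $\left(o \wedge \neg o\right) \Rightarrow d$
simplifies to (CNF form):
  $\text{True}$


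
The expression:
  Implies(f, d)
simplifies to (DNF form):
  d | ~f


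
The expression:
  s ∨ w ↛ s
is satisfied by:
  {s: True, w: True}
  {s: True, w: False}
  {w: True, s: False}


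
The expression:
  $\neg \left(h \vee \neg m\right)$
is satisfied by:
  {m: True, h: False}


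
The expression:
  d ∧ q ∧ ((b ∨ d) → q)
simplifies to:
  d ∧ q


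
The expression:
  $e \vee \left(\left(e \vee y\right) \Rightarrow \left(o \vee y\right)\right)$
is always true.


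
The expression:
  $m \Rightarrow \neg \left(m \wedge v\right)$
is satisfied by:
  {m: False, v: False}
  {v: True, m: False}
  {m: True, v: False}


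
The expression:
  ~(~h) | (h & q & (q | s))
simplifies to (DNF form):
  h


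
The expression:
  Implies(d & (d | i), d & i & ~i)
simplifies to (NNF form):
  ~d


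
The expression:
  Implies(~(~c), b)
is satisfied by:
  {b: True, c: False}
  {c: False, b: False}
  {c: True, b: True}


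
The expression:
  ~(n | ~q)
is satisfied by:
  {q: True, n: False}


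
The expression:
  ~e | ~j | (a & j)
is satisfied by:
  {a: True, e: False, j: False}
  {e: False, j: False, a: False}
  {j: True, a: True, e: False}
  {j: True, e: False, a: False}
  {a: True, e: True, j: False}
  {e: True, a: False, j: False}
  {j: True, e: True, a: True}


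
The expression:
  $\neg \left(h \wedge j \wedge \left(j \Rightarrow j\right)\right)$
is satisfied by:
  {h: False, j: False}
  {j: True, h: False}
  {h: True, j: False}


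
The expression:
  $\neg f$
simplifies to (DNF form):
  $\neg f$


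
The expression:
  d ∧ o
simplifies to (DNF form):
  d ∧ o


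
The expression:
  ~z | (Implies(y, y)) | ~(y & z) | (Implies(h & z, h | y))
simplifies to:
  True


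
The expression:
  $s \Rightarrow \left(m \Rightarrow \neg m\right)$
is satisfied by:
  {s: False, m: False}
  {m: True, s: False}
  {s: True, m: False}


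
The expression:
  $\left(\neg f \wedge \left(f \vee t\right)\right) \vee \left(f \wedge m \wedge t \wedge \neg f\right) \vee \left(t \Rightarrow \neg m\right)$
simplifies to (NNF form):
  $\neg f \vee \neg m \vee \neg t$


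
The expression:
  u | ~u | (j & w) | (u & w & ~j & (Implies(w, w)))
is always true.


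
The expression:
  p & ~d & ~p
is never true.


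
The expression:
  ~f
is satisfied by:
  {f: False}


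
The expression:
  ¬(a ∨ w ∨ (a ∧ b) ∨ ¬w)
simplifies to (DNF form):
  False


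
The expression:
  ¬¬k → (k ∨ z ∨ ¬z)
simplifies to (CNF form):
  True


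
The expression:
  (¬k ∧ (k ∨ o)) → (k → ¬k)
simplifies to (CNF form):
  True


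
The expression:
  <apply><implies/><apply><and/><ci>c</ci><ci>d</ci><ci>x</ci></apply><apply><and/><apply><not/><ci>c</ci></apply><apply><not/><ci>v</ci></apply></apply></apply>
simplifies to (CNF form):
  <apply><or/><apply><not/><ci>c</ci></apply><apply><not/><ci>d</ci></apply><apply><not/><ci>x</ci></apply></apply>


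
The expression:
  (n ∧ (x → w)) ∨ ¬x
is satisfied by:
  {n: True, w: True, x: False}
  {n: True, w: False, x: False}
  {w: True, n: False, x: False}
  {n: False, w: False, x: False}
  {n: True, x: True, w: True}


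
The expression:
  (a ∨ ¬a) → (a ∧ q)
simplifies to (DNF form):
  a ∧ q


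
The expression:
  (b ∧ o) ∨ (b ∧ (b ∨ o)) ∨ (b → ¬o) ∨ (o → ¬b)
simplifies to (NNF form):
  True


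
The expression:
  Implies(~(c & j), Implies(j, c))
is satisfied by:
  {c: True, j: False}
  {j: False, c: False}
  {j: True, c: True}


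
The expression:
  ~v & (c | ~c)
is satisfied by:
  {v: False}


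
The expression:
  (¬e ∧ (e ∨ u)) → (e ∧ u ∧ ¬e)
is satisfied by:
  {e: True, u: False}
  {u: False, e: False}
  {u: True, e: True}


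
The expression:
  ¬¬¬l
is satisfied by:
  {l: False}


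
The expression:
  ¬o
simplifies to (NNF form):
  ¬o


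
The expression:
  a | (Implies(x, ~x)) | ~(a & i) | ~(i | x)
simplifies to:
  True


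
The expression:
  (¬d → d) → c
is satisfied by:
  {c: True, d: False}
  {d: False, c: False}
  {d: True, c: True}


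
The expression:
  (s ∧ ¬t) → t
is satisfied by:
  {t: True, s: False}
  {s: False, t: False}
  {s: True, t: True}


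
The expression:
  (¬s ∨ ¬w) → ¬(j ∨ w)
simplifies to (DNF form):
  (s ∧ w) ∨ (¬j ∧ ¬w)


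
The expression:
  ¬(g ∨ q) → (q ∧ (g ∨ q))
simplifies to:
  g ∨ q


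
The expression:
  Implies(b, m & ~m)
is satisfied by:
  {b: False}


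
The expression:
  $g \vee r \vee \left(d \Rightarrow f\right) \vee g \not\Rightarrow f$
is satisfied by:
  {r: True, g: True, f: True, d: False}
  {r: True, g: True, f: False, d: False}
  {r: True, f: True, g: False, d: False}
  {r: True, f: False, g: False, d: False}
  {g: True, f: True, r: False, d: False}
  {g: True, r: False, f: False, d: False}
  {g: False, f: True, r: False, d: False}
  {g: False, r: False, f: False, d: False}
  {r: True, d: True, g: True, f: True}
  {r: True, d: True, g: True, f: False}
  {r: True, d: True, f: True, g: False}
  {r: True, d: True, f: False, g: False}
  {d: True, g: True, f: True, r: False}
  {d: True, g: True, f: False, r: False}
  {d: True, f: True, g: False, r: False}


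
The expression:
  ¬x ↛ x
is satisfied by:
  {x: False}


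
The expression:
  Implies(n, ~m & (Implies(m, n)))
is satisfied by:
  {m: False, n: False}
  {n: True, m: False}
  {m: True, n: False}


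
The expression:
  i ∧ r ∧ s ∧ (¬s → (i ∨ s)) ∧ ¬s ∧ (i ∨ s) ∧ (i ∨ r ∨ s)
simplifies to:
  False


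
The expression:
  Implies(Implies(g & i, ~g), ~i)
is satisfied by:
  {g: True, i: False}
  {i: False, g: False}
  {i: True, g: True}


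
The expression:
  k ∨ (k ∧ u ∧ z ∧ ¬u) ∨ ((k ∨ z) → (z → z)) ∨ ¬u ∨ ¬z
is always true.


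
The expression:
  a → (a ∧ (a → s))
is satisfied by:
  {s: True, a: False}
  {a: False, s: False}
  {a: True, s: True}


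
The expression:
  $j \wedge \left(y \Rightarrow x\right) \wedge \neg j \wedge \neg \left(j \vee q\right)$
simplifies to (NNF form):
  $\text{False}$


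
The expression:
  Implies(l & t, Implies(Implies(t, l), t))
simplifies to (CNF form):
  True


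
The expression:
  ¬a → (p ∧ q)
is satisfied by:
  {a: True, p: True, q: True}
  {a: True, p: True, q: False}
  {a: True, q: True, p: False}
  {a: True, q: False, p: False}
  {p: True, q: True, a: False}


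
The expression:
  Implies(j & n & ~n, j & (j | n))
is always true.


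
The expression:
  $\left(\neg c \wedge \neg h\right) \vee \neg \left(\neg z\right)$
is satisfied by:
  {z: True, h: False, c: False}
  {z: True, c: True, h: False}
  {z: True, h: True, c: False}
  {z: True, c: True, h: True}
  {c: False, h: False, z: False}


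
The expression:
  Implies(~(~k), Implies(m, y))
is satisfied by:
  {y: True, k: False, m: False}
  {k: False, m: False, y: False}
  {y: True, m: True, k: False}
  {m: True, k: False, y: False}
  {y: True, k: True, m: False}
  {k: True, y: False, m: False}
  {y: True, m: True, k: True}


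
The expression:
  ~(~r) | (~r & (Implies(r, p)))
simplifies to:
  True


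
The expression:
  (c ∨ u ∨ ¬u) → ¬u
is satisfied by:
  {u: False}


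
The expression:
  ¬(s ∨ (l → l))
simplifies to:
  False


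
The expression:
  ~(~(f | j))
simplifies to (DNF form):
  f | j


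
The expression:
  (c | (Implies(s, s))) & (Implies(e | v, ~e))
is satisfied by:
  {e: False}


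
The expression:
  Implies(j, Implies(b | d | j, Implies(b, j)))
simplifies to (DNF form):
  True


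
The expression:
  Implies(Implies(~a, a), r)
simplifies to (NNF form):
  r | ~a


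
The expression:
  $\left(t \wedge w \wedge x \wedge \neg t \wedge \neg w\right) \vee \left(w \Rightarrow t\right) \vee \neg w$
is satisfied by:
  {t: True, w: False}
  {w: False, t: False}
  {w: True, t: True}


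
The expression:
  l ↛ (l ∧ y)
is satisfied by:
  {l: True, y: False}


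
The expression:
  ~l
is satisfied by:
  {l: False}


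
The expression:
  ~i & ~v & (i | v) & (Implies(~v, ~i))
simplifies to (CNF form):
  False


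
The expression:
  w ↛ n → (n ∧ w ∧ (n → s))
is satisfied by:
  {n: True, w: False}
  {w: False, n: False}
  {w: True, n: True}


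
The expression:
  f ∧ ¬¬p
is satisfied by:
  {p: True, f: True}


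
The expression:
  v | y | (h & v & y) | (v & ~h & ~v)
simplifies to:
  v | y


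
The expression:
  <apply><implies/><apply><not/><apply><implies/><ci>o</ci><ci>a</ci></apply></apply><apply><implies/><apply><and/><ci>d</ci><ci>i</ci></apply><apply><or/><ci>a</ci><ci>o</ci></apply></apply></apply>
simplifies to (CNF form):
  <true/>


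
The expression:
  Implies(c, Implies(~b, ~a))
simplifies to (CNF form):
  b | ~a | ~c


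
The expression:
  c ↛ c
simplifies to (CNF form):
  False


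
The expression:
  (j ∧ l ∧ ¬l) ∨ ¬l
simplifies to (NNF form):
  ¬l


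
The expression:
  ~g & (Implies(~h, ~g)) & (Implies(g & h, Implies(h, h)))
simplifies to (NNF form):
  ~g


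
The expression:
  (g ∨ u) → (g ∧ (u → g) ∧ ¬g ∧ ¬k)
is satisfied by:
  {g: False, u: False}


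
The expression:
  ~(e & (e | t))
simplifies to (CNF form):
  ~e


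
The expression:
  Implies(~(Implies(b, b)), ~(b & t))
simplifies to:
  True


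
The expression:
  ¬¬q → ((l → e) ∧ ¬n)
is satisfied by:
  {e: True, n: False, l: False, q: False}
  {e: False, n: False, l: False, q: False}
  {e: True, l: True, n: False, q: False}
  {l: True, e: False, n: False, q: False}
  {e: True, n: True, l: False, q: False}
  {n: True, e: False, l: False, q: False}
  {e: True, l: True, n: True, q: False}
  {l: True, n: True, e: False, q: False}
  {q: True, e: True, n: False, l: False}
  {q: True, e: False, n: False, l: False}
  {q: True, e: True, l: True, n: False}


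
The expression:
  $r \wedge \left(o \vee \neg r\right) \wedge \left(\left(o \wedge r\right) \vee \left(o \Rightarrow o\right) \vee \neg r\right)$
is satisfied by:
  {r: True, o: True}


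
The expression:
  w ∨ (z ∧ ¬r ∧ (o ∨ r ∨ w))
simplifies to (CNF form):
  (o ∨ w) ∧ (w ∨ z) ∧ (w ∨ ¬r)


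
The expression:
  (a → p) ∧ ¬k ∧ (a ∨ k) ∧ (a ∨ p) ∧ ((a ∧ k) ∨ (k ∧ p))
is never true.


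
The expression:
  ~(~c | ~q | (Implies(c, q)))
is never true.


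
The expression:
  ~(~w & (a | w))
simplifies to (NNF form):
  w | ~a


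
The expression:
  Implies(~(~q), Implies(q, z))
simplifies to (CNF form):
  z | ~q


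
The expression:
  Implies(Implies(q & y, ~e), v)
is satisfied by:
  {y: True, v: True, e: True, q: True}
  {y: True, v: True, e: True, q: False}
  {y: True, v: True, q: True, e: False}
  {y: True, v: True, q: False, e: False}
  {v: True, e: True, q: True, y: False}
  {v: True, e: True, q: False, y: False}
  {v: True, e: False, q: True, y: False}
  {v: True, e: False, q: False, y: False}
  {y: True, e: True, q: True, v: False}


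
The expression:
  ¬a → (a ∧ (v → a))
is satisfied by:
  {a: True}


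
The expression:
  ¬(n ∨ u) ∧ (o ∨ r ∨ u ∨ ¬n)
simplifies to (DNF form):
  ¬n ∧ ¬u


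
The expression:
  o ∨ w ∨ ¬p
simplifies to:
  o ∨ w ∨ ¬p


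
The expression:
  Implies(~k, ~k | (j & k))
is always true.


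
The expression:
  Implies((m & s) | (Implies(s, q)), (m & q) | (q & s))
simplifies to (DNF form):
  (m & q) | (s & ~m)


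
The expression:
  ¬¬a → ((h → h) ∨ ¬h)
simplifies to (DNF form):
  True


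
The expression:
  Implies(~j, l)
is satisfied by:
  {l: True, j: True}
  {l: True, j: False}
  {j: True, l: False}


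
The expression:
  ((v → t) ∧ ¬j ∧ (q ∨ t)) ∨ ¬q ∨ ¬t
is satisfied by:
  {t: False, j: False, q: False}
  {q: True, t: False, j: False}
  {j: True, t: False, q: False}
  {q: True, j: True, t: False}
  {t: True, q: False, j: False}
  {q: True, t: True, j: False}
  {j: True, t: True, q: False}


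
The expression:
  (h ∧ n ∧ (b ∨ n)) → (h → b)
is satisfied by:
  {b: True, h: False, n: False}
  {h: False, n: False, b: False}
  {b: True, n: True, h: False}
  {n: True, h: False, b: False}
  {b: True, h: True, n: False}
  {h: True, b: False, n: False}
  {b: True, n: True, h: True}


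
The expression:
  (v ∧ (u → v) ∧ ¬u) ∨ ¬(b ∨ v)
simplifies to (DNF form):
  (v ∧ ¬u) ∨ (¬b ∧ ¬v)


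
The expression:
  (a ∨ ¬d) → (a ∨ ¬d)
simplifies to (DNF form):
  True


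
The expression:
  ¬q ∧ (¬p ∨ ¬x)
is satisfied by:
  {q: False, p: False, x: False}
  {x: True, q: False, p: False}
  {p: True, q: False, x: False}


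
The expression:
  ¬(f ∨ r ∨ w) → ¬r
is always true.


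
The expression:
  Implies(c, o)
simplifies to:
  o | ~c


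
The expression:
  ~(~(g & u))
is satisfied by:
  {u: True, g: True}


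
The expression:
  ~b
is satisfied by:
  {b: False}


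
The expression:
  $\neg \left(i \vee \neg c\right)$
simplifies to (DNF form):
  $c \wedge \neg i$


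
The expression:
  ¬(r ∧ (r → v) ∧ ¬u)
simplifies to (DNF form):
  u ∨ ¬r ∨ ¬v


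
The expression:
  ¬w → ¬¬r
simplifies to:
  r ∨ w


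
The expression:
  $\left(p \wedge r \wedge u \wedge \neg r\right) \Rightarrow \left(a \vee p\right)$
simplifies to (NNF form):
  $\text{True}$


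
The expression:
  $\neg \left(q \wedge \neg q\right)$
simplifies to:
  $\text{True}$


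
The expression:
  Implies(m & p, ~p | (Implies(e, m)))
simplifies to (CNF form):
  True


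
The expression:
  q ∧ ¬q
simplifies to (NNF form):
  False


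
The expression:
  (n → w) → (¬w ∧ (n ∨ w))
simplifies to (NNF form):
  n ∧ ¬w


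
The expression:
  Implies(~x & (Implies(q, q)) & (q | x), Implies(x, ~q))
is always true.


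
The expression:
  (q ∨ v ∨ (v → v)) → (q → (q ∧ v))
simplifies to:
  v ∨ ¬q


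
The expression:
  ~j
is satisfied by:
  {j: False}


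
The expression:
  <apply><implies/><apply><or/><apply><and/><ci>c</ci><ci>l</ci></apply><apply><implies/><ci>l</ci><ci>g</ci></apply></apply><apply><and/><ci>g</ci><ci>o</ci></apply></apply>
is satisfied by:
  {l: True, g: True, o: True, c: False}
  {g: True, o: True, c: False, l: False}
  {l: True, g: True, o: True, c: True}
  {g: True, o: True, c: True, l: False}
  {o: True, l: True, c: False, g: False}
  {l: True, c: False, o: False, g: False}


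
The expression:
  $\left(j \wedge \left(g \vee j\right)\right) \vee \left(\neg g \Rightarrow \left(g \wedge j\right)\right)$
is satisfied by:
  {g: True, j: True}
  {g: True, j: False}
  {j: True, g: False}


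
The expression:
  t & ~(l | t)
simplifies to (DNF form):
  False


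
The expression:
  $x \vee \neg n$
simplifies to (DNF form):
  $x \vee \neg n$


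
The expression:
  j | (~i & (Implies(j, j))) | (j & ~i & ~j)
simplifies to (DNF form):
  j | ~i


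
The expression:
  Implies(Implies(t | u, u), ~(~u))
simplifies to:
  t | u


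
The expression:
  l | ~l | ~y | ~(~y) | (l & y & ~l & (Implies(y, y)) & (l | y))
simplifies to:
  True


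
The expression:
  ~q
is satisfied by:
  {q: False}


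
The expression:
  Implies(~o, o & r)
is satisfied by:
  {o: True}


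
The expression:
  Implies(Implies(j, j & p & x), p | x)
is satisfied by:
  {x: True, p: True, j: True}
  {x: True, p: True, j: False}
  {x: True, j: True, p: False}
  {x: True, j: False, p: False}
  {p: True, j: True, x: False}
  {p: True, j: False, x: False}
  {j: True, p: False, x: False}


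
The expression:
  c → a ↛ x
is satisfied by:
  {a: True, x: False, c: False}
  {x: False, c: False, a: False}
  {a: True, x: True, c: False}
  {x: True, a: False, c: False}
  {c: True, a: True, x: False}


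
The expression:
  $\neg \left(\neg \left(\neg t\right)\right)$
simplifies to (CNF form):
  $\neg t$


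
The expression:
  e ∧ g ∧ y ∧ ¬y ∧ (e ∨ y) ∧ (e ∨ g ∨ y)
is never true.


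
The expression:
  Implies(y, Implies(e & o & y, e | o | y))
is always true.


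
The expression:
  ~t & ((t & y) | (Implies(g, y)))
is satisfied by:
  {y: True, t: False, g: False}
  {t: False, g: False, y: False}
  {y: True, g: True, t: False}


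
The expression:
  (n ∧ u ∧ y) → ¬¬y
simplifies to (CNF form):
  True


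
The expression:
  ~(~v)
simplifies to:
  v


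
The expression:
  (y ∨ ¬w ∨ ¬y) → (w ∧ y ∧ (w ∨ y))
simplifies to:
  w ∧ y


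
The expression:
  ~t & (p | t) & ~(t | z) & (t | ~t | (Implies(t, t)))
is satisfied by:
  {p: True, z: False, t: False}


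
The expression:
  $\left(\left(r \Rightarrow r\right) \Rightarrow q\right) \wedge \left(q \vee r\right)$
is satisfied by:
  {q: True}


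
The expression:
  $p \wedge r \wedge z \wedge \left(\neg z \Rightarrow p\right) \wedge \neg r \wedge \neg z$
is never true.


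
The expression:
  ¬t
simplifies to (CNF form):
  ¬t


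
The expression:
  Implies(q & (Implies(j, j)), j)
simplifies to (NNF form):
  j | ~q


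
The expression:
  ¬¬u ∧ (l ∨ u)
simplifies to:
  u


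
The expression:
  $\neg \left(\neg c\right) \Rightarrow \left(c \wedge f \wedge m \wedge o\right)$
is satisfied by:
  {m: True, o: True, f: True, c: False}
  {m: True, o: True, f: False, c: False}
  {m: True, f: True, o: False, c: False}
  {m: True, f: False, o: False, c: False}
  {o: True, f: True, m: False, c: False}
  {o: True, m: False, f: False, c: False}
  {o: False, f: True, m: False, c: False}
  {o: False, m: False, f: False, c: False}
  {m: True, c: True, o: True, f: True}


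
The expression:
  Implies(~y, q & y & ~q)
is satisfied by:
  {y: True}


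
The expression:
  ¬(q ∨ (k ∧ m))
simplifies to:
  ¬q ∧ (¬k ∨ ¬m)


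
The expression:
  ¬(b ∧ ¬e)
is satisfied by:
  {e: True, b: False}
  {b: False, e: False}
  {b: True, e: True}


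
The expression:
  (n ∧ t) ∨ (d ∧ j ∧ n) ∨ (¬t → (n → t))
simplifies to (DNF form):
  t ∨ (d ∧ j) ∨ ¬n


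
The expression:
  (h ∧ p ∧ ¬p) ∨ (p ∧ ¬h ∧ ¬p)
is never true.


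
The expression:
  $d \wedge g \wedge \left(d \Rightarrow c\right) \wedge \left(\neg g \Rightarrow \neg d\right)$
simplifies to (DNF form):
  $c \wedge d \wedge g$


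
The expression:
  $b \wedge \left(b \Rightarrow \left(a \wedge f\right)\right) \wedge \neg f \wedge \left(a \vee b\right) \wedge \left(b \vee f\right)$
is never true.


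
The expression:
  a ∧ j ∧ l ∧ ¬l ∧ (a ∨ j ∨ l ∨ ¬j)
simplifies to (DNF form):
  False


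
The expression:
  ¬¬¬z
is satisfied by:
  {z: False}


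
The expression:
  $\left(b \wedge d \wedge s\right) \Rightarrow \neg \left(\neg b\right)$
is always true.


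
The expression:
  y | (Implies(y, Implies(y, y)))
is always true.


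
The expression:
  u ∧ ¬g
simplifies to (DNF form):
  u ∧ ¬g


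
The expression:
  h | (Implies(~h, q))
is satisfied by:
  {q: True, h: True}
  {q: True, h: False}
  {h: True, q: False}


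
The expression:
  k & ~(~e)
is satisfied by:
  {e: True, k: True}


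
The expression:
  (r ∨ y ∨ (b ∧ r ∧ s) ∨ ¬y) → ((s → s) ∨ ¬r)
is always true.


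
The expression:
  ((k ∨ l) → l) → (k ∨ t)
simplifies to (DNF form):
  k ∨ t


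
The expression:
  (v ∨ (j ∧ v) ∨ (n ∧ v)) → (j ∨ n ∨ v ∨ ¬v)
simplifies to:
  True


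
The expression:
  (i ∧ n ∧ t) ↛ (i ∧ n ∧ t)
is never true.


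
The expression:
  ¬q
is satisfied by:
  {q: False}


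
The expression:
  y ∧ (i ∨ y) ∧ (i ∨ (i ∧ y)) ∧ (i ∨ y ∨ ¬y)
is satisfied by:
  {i: True, y: True}


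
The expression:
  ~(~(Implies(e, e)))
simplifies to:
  True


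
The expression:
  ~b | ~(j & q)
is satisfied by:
  {q: False, b: False, j: False}
  {j: True, q: False, b: False}
  {b: True, q: False, j: False}
  {j: True, b: True, q: False}
  {q: True, j: False, b: False}
  {j: True, q: True, b: False}
  {b: True, q: True, j: False}


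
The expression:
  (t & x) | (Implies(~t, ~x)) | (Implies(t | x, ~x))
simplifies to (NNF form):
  t | ~x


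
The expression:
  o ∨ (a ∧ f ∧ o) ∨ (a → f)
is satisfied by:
  {o: True, f: True, a: False}
  {o: True, f: False, a: False}
  {f: True, o: False, a: False}
  {o: False, f: False, a: False}
  {a: True, o: True, f: True}
  {a: True, o: True, f: False}
  {a: True, f: True, o: False}


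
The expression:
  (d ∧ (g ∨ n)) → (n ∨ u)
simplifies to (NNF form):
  n ∨ u ∨ ¬d ∨ ¬g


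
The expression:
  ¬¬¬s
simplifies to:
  ¬s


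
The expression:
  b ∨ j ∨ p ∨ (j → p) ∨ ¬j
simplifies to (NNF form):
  True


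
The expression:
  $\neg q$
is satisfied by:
  {q: False}


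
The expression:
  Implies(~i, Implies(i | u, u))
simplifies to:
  True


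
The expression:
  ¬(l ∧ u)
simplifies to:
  ¬l ∨ ¬u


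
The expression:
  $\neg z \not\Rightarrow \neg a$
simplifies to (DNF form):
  $a \wedge \neg z$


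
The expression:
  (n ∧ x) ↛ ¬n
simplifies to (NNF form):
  n ∧ x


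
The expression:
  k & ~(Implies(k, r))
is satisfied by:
  {k: True, r: False}


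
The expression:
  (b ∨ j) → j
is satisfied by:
  {j: True, b: False}
  {b: False, j: False}
  {b: True, j: True}


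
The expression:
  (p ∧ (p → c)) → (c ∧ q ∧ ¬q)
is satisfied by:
  {p: False, c: False}
  {c: True, p: False}
  {p: True, c: False}


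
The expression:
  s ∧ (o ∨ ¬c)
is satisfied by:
  {s: True, o: True, c: False}
  {s: True, c: False, o: False}
  {s: True, o: True, c: True}


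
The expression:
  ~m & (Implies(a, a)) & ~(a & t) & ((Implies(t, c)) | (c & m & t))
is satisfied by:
  {c: True, a: False, t: False, m: False}
  {c: False, a: False, t: False, m: False}
  {c: True, a: True, t: False, m: False}
  {a: True, c: False, t: False, m: False}
  {t: True, c: True, a: False, m: False}


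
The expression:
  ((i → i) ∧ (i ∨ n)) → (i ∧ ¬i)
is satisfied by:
  {n: False, i: False}


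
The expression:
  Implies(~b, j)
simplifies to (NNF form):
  b | j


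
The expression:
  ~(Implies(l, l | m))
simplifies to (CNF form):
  False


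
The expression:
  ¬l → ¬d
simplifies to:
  l ∨ ¬d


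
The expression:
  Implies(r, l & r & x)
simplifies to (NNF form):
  ~r | (l & x)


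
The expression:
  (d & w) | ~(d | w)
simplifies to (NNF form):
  (d & w) | (~d & ~w)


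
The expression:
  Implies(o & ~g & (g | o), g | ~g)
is always true.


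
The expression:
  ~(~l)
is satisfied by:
  {l: True}


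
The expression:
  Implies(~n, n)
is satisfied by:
  {n: True}


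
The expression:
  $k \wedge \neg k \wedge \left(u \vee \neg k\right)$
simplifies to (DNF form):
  $\text{False}$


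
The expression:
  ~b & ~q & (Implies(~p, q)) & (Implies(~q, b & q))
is never true.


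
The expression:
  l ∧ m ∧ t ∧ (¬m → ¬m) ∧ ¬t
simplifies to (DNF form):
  False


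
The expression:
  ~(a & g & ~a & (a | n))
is always true.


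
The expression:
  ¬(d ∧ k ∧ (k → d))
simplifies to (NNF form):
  ¬d ∨ ¬k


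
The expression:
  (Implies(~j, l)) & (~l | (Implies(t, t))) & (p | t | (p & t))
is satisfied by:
  {l: True, p: True, j: True, t: True}
  {l: True, p: True, j: True, t: False}
  {l: True, p: True, t: True, j: False}
  {l: True, p: True, t: False, j: False}
  {l: True, j: True, t: True, p: False}
  {l: True, j: False, t: True, p: False}
  {p: True, j: True, t: True, l: False}
  {p: True, j: True, t: False, l: False}
  {j: True, t: True, l: False, p: False}


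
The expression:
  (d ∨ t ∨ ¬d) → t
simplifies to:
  t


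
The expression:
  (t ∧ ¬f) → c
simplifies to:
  c ∨ f ∨ ¬t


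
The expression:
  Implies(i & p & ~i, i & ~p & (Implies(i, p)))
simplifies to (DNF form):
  True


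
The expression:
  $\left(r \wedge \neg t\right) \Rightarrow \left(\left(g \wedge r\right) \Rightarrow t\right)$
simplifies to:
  $t \vee \neg g \vee \neg r$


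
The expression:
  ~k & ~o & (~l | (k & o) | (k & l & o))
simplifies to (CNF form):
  ~k & ~l & ~o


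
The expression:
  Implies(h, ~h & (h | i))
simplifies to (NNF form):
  ~h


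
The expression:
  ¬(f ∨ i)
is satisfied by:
  {i: False, f: False}


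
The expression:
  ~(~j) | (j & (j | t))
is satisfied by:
  {j: True}


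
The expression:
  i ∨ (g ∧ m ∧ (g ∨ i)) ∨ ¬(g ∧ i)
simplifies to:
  True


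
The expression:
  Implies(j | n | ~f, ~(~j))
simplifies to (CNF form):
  (f | j) & (j | ~n)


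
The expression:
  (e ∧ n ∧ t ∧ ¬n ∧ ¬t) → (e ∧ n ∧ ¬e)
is always true.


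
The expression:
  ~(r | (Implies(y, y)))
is never true.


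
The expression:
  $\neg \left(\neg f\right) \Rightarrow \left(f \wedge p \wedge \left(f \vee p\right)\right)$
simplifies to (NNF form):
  $p \vee \neg f$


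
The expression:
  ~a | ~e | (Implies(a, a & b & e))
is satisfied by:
  {b: True, e: False, a: False}
  {e: False, a: False, b: False}
  {b: True, a: True, e: False}
  {a: True, e: False, b: False}
  {b: True, e: True, a: False}
  {e: True, b: False, a: False}
  {b: True, a: True, e: True}


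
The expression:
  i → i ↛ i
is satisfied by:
  {i: False}


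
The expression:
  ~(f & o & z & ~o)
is always true.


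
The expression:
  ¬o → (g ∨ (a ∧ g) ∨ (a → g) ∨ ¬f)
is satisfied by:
  {o: True, g: True, a: False, f: False}
  {o: True, g: False, a: False, f: False}
  {g: True, f: False, o: False, a: False}
  {f: False, g: False, o: False, a: False}
  {f: True, o: True, g: True, a: False}
  {f: True, o: True, g: False, a: False}
  {f: True, g: True, o: False, a: False}
  {f: True, g: False, o: False, a: False}
  {a: True, o: True, g: True, f: False}
  {a: True, o: True, g: False, f: False}
  {a: True, g: True, o: False, f: False}
  {a: True, g: False, o: False, f: False}
  {f: True, a: True, o: True, g: True}
  {f: True, a: True, o: True, g: False}
  {f: True, a: True, g: True, o: False}


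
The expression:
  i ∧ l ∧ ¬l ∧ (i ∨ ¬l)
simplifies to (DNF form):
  False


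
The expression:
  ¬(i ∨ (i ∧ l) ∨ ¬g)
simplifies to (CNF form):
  g ∧ ¬i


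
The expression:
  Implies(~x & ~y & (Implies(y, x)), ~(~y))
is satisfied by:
  {y: True, x: True}
  {y: True, x: False}
  {x: True, y: False}


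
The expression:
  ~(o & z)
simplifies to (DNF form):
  ~o | ~z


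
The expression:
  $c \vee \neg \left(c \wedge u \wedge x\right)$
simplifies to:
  $\text{True}$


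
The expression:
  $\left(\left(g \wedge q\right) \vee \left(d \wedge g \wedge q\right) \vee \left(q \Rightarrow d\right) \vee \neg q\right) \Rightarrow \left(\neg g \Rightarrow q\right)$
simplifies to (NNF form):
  $g \vee q$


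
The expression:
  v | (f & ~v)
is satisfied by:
  {v: True, f: True}
  {v: True, f: False}
  {f: True, v: False}


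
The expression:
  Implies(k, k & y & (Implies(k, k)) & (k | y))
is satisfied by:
  {y: True, k: False}
  {k: False, y: False}
  {k: True, y: True}


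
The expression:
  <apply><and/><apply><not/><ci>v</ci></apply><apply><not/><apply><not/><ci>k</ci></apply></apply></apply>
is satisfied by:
  {k: True, v: False}


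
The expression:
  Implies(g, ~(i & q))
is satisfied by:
  {g: False, q: False, i: False}
  {i: True, g: False, q: False}
  {q: True, g: False, i: False}
  {i: True, q: True, g: False}
  {g: True, i: False, q: False}
  {i: True, g: True, q: False}
  {q: True, g: True, i: False}


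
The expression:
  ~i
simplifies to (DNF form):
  ~i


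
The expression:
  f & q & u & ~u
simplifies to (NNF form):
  False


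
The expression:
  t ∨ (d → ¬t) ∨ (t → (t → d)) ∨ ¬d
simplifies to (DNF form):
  True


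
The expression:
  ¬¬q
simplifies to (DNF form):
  q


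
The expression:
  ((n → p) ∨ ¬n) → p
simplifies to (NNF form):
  n ∨ p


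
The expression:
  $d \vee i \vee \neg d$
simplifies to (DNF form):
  $\text{True}$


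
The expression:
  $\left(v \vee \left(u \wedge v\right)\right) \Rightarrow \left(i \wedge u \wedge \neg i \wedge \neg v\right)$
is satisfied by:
  {v: False}


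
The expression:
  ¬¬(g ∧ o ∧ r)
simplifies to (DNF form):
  g ∧ o ∧ r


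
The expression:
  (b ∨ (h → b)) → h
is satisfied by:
  {h: True}


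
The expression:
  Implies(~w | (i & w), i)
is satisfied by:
  {i: True, w: True}
  {i: True, w: False}
  {w: True, i: False}


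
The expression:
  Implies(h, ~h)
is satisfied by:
  {h: False}


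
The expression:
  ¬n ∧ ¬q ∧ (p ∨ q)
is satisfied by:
  {p: True, n: False, q: False}


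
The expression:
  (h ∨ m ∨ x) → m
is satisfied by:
  {m: True, h: False, x: False}
  {x: True, m: True, h: False}
  {m: True, h: True, x: False}
  {x: True, m: True, h: True}
  {x: False, h: False, m: False}


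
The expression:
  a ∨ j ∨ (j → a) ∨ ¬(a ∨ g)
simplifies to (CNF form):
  True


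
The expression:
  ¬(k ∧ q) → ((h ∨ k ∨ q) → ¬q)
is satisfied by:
  {k: True, q: False}
  {q: False, k: False}
  {q: True, k: True}


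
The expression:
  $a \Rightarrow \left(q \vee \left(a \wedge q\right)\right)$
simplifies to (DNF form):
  $q \vee \neg a$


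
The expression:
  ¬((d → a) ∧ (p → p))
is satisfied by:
  {d: True, a: False}


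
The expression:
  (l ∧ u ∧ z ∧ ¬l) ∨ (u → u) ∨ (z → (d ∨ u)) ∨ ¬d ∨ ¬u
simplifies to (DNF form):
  True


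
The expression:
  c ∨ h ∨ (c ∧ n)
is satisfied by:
  {c: True, h: True}
  {c: True, h: False}
  {h: True, c: False}


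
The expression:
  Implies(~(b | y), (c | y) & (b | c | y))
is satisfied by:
  {y: True, b: True, c: True}
  {y: True, b: True, c: False}
  {y: True, c: True, b: False}
  {y: True, c: False, b: False}
  {b: True, c: True, y: False}
  {b: True, c: False, y: False}
  {c: True, b: False, y: False}


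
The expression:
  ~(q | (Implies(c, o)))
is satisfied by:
  {c: True, q: False, o: False}


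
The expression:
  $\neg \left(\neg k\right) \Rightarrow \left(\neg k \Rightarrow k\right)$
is always true.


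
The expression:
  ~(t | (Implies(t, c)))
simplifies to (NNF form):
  False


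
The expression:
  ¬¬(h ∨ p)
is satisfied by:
  {p: True, h: True}
  {p: True, h: False}
  {h: True, p: False}


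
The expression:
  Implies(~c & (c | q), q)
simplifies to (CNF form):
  True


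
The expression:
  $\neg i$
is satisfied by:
  {i: False}


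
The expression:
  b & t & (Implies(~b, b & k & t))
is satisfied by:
  {t: True, b: True}


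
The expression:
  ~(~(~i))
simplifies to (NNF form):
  ~i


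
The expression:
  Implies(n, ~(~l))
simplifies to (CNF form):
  l | ~n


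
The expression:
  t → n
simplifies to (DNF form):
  n ∨ ¬t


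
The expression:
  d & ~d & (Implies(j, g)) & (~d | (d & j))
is never true.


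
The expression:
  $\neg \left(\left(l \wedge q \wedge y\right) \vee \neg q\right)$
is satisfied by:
  {q: True, l: False, y: False}
  {y: True, q: True, l: False}
  {l: True, q: True, y: False}


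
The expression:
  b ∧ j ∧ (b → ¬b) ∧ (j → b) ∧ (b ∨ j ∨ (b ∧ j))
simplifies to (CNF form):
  False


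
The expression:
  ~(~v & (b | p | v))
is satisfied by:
  {v: True, b: False, p: False}
  {v: True, p: True, b: False}
  {v: True, b: True, p: False}
  {v: True, p: True, b: True}
  {p: False, b: False, v: False}


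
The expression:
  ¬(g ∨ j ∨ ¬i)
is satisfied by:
  {i: True, g: False, j: False}


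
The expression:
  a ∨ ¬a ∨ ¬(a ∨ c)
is always true.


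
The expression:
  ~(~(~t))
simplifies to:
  ~t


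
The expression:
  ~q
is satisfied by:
  {q: False}


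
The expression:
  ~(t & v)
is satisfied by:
  {v: False, t: False}
  {t: True, v: False}
  {v: True, t: False}


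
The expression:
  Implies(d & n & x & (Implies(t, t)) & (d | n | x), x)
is always true.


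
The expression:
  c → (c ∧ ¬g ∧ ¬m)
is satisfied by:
  {g: False, c: False, m: False}
  {m: True, g: False, c: False}
  {g: True, m: False, c: False}
  {m: True, g: True, c: False}
  {c: True, m: False, g: False}


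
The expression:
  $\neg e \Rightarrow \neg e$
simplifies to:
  $\text{True}$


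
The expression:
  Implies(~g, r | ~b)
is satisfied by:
  {r: True, g: True, b: False}
  {r: True, g: False, b: False}
  {g: True, r: False, b: False}
  {r: False, g: False, b: False}
  {r: True, b: True, g: True}
  {r: True, b: True, g: False}
  {b: True, g: True, r: False}


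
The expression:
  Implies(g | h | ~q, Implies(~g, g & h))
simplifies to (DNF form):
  g | (q & ~h)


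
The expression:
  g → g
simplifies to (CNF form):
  True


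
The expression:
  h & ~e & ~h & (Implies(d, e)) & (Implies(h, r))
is never true.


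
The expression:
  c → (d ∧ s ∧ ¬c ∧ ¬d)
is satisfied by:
  {c: False}


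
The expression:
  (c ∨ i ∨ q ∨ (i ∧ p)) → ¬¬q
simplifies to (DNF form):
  q ∨ (¬c ∧ ¬i)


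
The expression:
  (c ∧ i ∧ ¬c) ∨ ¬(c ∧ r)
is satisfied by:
  {c: False, r: False}
  {r: True, c: False}
  {c: True, r: False}


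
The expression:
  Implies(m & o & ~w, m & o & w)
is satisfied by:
  {w: True, m: False, o: False}
  {m: False, o: False, w: False}
  {w: True, o: True, m: False}
  {o: True, m: False, w: False}
  {w: True, m: True, o: False}
  {m: True, w: False, o: False}
  {w: True, o: True, m: True}


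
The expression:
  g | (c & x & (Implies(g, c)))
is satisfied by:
  {x: True, g: True, c: True}
  {x: True, g: True, c: False}
  {g: True, c: True, x: False}
  {g: True, c: False, x: False}
  {x: True, c: True, g: False}


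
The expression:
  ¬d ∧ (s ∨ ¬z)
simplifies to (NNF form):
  ¬d ∧ (s ∨ ¬z)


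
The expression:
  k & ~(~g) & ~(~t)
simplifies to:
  g & k & t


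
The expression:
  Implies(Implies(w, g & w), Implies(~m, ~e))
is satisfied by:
  {m: True, w: True, g: False, e: False}
  {m: True, w: False, g: False, e: False}
  {m: True, g: True, w: True, e: False}
  {m: True, g: True, w: False, e: False}
  {w: True, m: False, g: False, e: False}
  {m: False, w: False, g: False, e: False}
  {g: True, w: True, m: False, e: False}
  {g: True, m: False, w: False, e: False}
  {m: True, e: True, w: True, g: False}
  {m: True, e: True, w: False, g: False}
  {m: True, e: True, g: True, w: True}
  {m: True, e: True, g: True, w: False}
  {e: True, w: True, g: False, m: False}
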